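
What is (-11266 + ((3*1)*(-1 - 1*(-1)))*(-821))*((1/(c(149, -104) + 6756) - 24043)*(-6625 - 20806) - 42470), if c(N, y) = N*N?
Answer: -215142218020746760/28957 ≈ -7.4297e+12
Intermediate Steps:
c(N, y) = N**2
(-11266 + ((3*1)*(-1 - 1*(-1)))*(-821))*((1/(c(149, -104) + 6756) - 24043)*(-6625 - 20806) - 42470) = (-11266 + ((3*1)*(-1 - 1*(-1)))*(-821))*((1/(149**2 + 6756) - 24043)*(-6625 - 20806) - 42470) = (-11266 + (3*(-1 + 1))*(-821))*((1/(22201 + 6756) - 24043)*(-27431) - 42470) = (-11266 + (3*0)*(-821))*((1/28957 - 24043)*(-27431) - 42470) = (-11266 + 0*(-821))*((1/28957 - 24043)*(-27431) - 42470) = (-11266 + 0)*(-696213150/28957*(-27431) - 42470) = -11266*(19097822917650/28957 - 42470) = -11266*19096593113860/28957 = -215142218020746760/28957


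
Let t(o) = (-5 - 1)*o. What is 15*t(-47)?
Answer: 4230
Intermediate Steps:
t(o) = -6*o
15*t(-47) = 15*(-6*(-47)) = 15*282 = 4230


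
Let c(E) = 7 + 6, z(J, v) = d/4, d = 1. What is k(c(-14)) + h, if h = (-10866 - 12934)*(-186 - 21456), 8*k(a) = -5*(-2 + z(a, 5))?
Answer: 16482547235/32 ≈ 5.1508e+8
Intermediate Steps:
z(J, v) = ¼ (z(J, v) = 1/4 = 1*(¼) = ¼)
c(E) = 13
k(a) = 35/32 (k(a) = (-5*(-2 + ¼))/8 = (-5*(-7/4))/8 = (⅛)*(35/4) = 35/32)
h = 515079600 (h = -23800*(-21642) = 515079600)
k(c(-14)) + h = 35/32 + 515079600 = 16482547235/32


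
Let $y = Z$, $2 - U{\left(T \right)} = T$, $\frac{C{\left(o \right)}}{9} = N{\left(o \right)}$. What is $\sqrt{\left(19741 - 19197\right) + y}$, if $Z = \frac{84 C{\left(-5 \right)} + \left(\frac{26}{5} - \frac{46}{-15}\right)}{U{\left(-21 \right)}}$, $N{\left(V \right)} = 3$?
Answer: $\frac{8 \sqrt{1195770}}{345} \approx 25.357$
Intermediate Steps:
$C{\left(o \right)} = 27$ ($C{\left(o \right)} = 9 \cdot 3 = 27$)
$U{\left(T \right)} = 2 - T$
$Z = \frac{34144}{345}$ ($Z = \frac{84 \cdot 27 + \left(\frac{26}{5} - \frac{46}{-15}\right)}{2 - -21} = \frac{2268 + \left(26 \cdot \frac{1}{5} - - \frac{46}{15}\right)}{2 + 21} = \frac{2268 + \left(\frac{26}{5} + \frac{46}{15}\right)}{23} = \left(2268 + \frac{124}{15}\right) \frac{1}{23} = \frac{34144}{15} \cdot \frac{1}{23} = \frac{34144}{345} \approx 98.968$)
$y = \frac{34144}{345} \approx 98.968$
$\sqrt{\left(19741 - 19197\right) + y} = \sqrt{\left(19741 - 19197\right) + \frac{34144}{345}} = \sqrt{544 + \frac{34144}{345}} = \sqrt{\frac{221824}{345}} = \frac{8 \sqrt{1195770}}{345}$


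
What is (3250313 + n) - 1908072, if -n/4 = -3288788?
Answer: 14497393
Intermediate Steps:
n = 13155152 (n = -4*(-3288788) = 13155152)
(3250313 + n) - 1908072 = (3250313 + 13155152) - 1908072 = 16405465 - 1908072 = 14497393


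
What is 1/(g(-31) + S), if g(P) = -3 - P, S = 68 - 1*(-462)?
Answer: 1/558 ≈ 0.0017921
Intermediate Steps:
S = 530 (S = 68 + 462 = 530)
1/(g(-31) + S) = 1/((-3 - 1*(-31)) + 530) = 1/((-3 + 31) + 530) = 1/(28 + 530) = 1/558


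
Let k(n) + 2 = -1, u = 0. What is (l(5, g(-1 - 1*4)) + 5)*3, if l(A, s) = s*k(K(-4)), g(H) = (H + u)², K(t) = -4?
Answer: -210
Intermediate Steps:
k(n) = -3 (k(n) = -2 - 1 = -3)
g(H) = H² (g(H) = (H + 0)² = H²)
l(A, s) = -3*s (l(A, s) = s*(-3) = -3*s)
(l(5, g(-1 - 1*4)) + 5)*3 = (-3*(-1 - 1*4)² + 5)*3 = (-3*(-1 - 4)² + 5)*3 = (-3*(-5)² + 5)*3 = (-3*25 + 5)*3 = (-75 + 5)*3 = -70*3 = -210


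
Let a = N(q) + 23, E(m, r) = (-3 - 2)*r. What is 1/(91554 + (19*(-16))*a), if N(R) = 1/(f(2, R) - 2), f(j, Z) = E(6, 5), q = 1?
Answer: 27/2283478 ≈ 1.1824e-5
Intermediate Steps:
E(m, r) = -5*r
f(j, Z) = -25 (f(j, Z) = -5*5 = -25)
N(R) = -1/27 (N(R) = 1/(-25 - 2) = 1/(-27) = -1/27)
a = 620/27 (a = -1/27 + 23 = 620/27 ≈ 22.963)
1/(91554 + (19*(-16))*a) = 1/(91554 + (19*(-16))*(620/27)) = 1/(91554 - 304*620/27) = 1/(91554 - 188480/27) = 1/(2283478/27) = 27/2283478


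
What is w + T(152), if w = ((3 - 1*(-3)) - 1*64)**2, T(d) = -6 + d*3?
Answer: 3814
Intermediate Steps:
T(d) = -6 + 3*d
w = 3364 (w = ((3 + 3) - 64)**2 = (6 - 64)**2 = (-58)**2 = 3364)
w + T(152) = 3364 + (-6 + 3*152) = 3364 + (-6 + 456) = 3364 + 450 = 3814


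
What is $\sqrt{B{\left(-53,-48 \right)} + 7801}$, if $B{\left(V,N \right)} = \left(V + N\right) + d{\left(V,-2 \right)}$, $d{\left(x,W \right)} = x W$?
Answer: $\sqrt{7806} \approx 88.352$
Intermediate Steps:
$d{\left(x,W \right)} = W x$
$B{\left(V,N \right)} = N - V$ ($B{\left(V,N \right)} = \left(V + N\right) - 2 V = \left(N + V\right) - 2 V = N - V$)
$\sqrt{B{\left(-53,-48 \right)} + 7801} = \sqrt{\left(-48 - -53\right) + 7801} = \sqrt{\left(-48 + 53\right) + 7801} = \sqrt{5 + 7801} = \sqrt{7806}$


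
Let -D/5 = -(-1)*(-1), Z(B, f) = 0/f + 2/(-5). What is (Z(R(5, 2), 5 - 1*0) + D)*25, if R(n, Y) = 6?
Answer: 115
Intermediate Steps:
Z(B, f) = -⅖ (Z(B, f) = 0 + 2*(-⅕) = 0 - ⅖ = -⅖)
D = 5 (D = -(-5)*(-1*(-1)) = -(-5) = -5*(-1) = 5)
(Z(R(5, 2), 5 - 1*0) + D)*25 = (-⅖ + 5)*25 = (23/5)*25 = 115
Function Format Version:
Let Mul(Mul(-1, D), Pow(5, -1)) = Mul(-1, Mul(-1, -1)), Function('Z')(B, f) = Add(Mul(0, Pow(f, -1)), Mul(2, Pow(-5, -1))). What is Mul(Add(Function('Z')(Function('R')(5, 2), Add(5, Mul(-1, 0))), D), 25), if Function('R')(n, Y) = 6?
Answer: 115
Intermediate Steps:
Function('Z')(B, f) = Rational(-2, 5) (Function('Z')(B, f) = Add(0, Mul(2, Rational(-1, 5))) = Add(0, Rational(-2, 5)) = Rational(-2, 5))
D = 5 (D = Mul(-5, Mul(-1, Mul(-1, -1))) = Mul(-5, Mul(-1, 1)) = Mul(-5, -1) = 5)
Mul(Add(Function('Z')(Function('R')(5, 2), Add(5, Mul(-1, 0))), D), 25) = Mul(Add(Rational(-2, 5), 5), 25) = Mul(Rational(23, 5), 25) = 115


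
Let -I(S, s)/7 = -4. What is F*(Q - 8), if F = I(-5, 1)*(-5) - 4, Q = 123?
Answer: -16560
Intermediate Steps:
I(S, s) = 28 (I(S, s) = -7*(-4) = 28)
F = -144 (F = 28*(-5) - 4 = -140 - 4 = -144)
F*(Q - 8) = -144*(123 - 8) = -144*115 = -16560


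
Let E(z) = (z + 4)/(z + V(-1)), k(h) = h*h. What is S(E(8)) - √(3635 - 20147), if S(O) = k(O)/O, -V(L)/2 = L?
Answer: 6/5 - 8*I*√258 ≈ 1.2 - 128.5*I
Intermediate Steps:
k(h) = h²
V(L) = -2*L
E(z) = (4 + z)/(2 + z) (E(z) = (z + 4)/(z - 2*(-1)) = (4 + z)/(z + 2) = (4 + z)/(2 + z))
S(O) = O (S(O) = O²/O = O)
S(E(8)) - √(3635 - 20147) = (4 + 8)/(2 + 8) - √(3635 - 20147) = 12/10 - √(-16512) = (⅒)*12 - 8*I*√258 = 6/5 - 8*I*√258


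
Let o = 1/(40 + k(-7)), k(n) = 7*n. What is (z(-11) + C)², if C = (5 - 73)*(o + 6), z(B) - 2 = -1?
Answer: 12924025/81 ≈ 1.5956e+5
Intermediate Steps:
z(B) = 1 (z(B) = 2 - 1 = 1)
o = -⅑ (o = 1/(40 + 7*(-7)) = 1/(40 - 49) = 1/(-9) = -⅑ ≈ -0.11111)
C = -3604/9 (C = (5 - 73)*(-⅑ + 6) = -68*53/9 = -3604/9 ≈ -400.44)
(z(-11) + C)² = (1 - 3604/9)² = (-3595/9)² = 12924025/81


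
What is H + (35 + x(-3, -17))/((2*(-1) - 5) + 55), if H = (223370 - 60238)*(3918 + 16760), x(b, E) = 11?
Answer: 80957843927/24 ≈ 3.3732e+9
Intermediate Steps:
H = 3373243496 (H = 163132*20678 = 3373243496)
H + (35 + x(-3, -17))/((2*(-1) - 5) + 55) = 3373243496 + (35 + 11)/((2*(-1) - 5) + 55) = 3373243496 + 46/((-2 - 5) + 55) = 3373243496 + 46/(-7 + 55) = 3373243496 + 46/48 = 3373243496 + 46*(1/48) = 3373243496 + 23/24 = 80957843927/24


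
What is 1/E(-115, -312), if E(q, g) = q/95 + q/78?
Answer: -1482/3979 ≈ -0.37246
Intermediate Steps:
E(q, g) = 173*q/7410 (E(q, g) = q*(1/95) + q*(1/78) = q/95 + q/78 = 173*q/7410)
1/E(-115, -312) = 1/((173/7410)*(-115)) = 1/(-3979/1482) = -1482/3979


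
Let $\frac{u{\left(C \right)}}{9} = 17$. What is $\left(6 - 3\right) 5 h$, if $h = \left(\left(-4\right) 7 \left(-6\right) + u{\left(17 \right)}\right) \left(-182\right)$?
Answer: $-876330$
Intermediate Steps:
$u{\left(C \right)} = 153$ ($u{\left(C \right)} = 9 \cdot 17 = 153$)
$h = -58422$ ($h = \left(\left(-4\right) 7 \left(-6\right) + 153\right) \left(-182\right) = \left(\left(-28\right) \left(-6\right) + 153\right) \left(-182\right) = \left(168 + 153\right) \left(-182\right) = 321 \left(-182\right) = -58422$)
$\left(6 - 3\right) 5 h = \left(6 - 3\right) 5 \left(-58422\right) = 3 \cdot 5 \left(-58422\right) = 15 \left(-58422\right) = -876330$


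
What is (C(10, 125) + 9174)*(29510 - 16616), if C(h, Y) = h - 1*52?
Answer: 117748008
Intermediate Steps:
C(h, Y) = -52 + h (C(h, Y) = h - 52 = -52 + h)
(C(10, 125) + 9174)*(29510 - 16616) = ((-52 + 10) + 9174)*(29510 - 16616) = (-42 + 9174)*12894 = 9132*12894 = 117748008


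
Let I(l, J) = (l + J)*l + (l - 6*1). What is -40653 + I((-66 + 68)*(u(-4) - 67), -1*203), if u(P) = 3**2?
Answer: -3771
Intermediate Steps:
u(P) = 9
I(l, J) = -6 + l + l*(J + l) (I(l, J) = (J + l)*l + (l - 6) = l*(J + l) + (-6 + l) = -6 + l + l*(J + l))
-40653 + I((-66 + 68)*(u(-4) - 67), -1*203) = -40653 + (-6 + (-66 + 68)*(9 - 67) + ((-66 + 68)*(9 - 67))**2 + (-1*203)*((-66 + 68)*(9 - 67))) = -40653 + (-6 + 2*(-58) + (2*(-58))**2 - 406*(-58)) = -40653 + (-6 - 116 + (-116)**2 - 203*(-116)) = -40653 + (-6 - 116 + 13456 + 23548) = -40653 + 36882 = -3771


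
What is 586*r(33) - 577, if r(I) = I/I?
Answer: 9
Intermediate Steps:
r(I) = 1
586*r(33) - 577 = 586*1 - 577 = 586 - 577 = 9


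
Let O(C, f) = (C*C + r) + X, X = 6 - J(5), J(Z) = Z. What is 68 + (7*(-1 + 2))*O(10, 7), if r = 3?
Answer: 796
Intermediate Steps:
X = 1 (X = 6 - 1*5 = 6 - 5 = 1)
O(C, f) = 4 + C**2 (O(C, f) = (C*C + 3) + 1 = (C**2 + 3) + 1 = (3 + C**2) + 1 = 4 + C**2)
68 + (7*(-1 + 2))*O(10, 7) = 68 + (7*(-1 + 2))*(4 + 10**2) = 68 + (7*1)*(4 + 100) = 68 + 7*104 = 68 + 728 = 796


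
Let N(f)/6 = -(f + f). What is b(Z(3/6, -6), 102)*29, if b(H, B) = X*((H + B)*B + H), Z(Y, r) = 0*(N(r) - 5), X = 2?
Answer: 603432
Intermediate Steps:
N(f) = -12*f (N(f) = 6*(-(f + f)) = 6*(-2*f) = -12*f)
Z(Y, r) = 0 (Z(Y, r) = 0*(-12*r - 5) = 0*(-5 - 12*r) = 0)
b(H, B) = 2*H + 2*B*(B + H) (b(H, B) = 2*((H + B)*B + H) = 2*((B + H)*B + H) = 2*(B*(B + H) + H) = 2*(H + B*(B + H)) = 2*H + 2*B*(B + H))
b(Z(3/6, -6), 102)*29 = (2*0 + 2*102**2 + 2*102*0)*29 = (0 + 2*10404 + 0)*29 = (0 + 20808 + 0)*29 = 20808*29 = 603432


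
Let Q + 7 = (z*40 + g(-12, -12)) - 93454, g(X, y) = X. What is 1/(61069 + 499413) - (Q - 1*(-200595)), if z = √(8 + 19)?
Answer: -60039952803/560482 - 120*√3 ≈ -1.0733e+5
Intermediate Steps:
z = 3*√3 (z = √27 = 3*√3 ≈ 5.1962)
Q = -93473 + 120*√3 (Q = -7 + (((3*√3)*40 - 12) - 93454) = -7 + ((120*√3 - 12) - 93454) = -7 + ((-12 + 120*√3) - 93454) = -7 + (-93466 + 120*√3) = -93473 + 120*√3 ≈ -93265.)
1/(61069 + 499413) - (Q - 1*(-200595)) = 1/(61069 + 499413) - ((-93473 + 120*√3) - 1*(-200595)) = 1/560482 - ((-93473 + 120*√3) + 200595) = 1/560482 - (107122 + 120*√3) = 1/560482 + (-107122 - 120*√3) = -60039952803/560482 - 120*√3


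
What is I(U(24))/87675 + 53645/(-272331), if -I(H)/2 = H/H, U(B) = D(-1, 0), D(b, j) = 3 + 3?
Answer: -1567956679/7958873475 ≈ -0.19701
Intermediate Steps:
D(b, j) = 6
U(B) = 6
I(H) = -2 (I(H) = -2*H/H = -2*1 = -2)
I(U(24))/87675 + 53645/(-272331) = -2/87675 + 53645/(-272331) = -2*1/87675 + 53645*(-1/272331) = -2/87675 - 53645/272331 = -1567956679/7958873475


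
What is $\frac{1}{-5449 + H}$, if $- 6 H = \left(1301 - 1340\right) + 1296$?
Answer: $- \frac{2}{11317} \approx -0.00017673$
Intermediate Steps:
$H = - \frac{419}{2}$ ($H = - \frac{\left(1301 - 1340\right) + 1296}{6} = - \frac{-39 + 1296}{6} = \left(- \frac{1}{6}\right) 1257 = - \frac{419}{2} \approx -209.5$)
$\frac{1}{-5449 + H} = \frac{1}{-5449 - \frac{419}{2}} = \frac{1}{- \frac{11317}{2}} = - \frac{2}{11317}$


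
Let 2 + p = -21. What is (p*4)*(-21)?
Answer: 1932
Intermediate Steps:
p = -23 (p = -2 - 21 = -23)
(p*4)*(-21) = -23*4*(-21) = -92*(-21) = 1932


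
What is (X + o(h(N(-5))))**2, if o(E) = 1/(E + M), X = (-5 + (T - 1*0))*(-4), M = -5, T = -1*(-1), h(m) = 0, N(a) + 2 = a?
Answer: 6241/25 ≈ 249.64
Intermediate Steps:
N(a) = -2 + a
T = 1
X = 16 (X = (-5 + (1 - 1*0))*(-4) = (-5 + (1 + 0))*(-4) = (-5 + 1)*(-4) = -4*(-4) = 16)
o(E) = 1/(-5 + E) (o(E) = 1/(E - 5) = 1/(-5 + E))
(X + o(h(N(-5))))**2 = (16 + 1/(-5 + 0))**2 = (16 + 1/(-5))**2 = (16 - 1/5)**2 = (79/5)**2 = 6241/25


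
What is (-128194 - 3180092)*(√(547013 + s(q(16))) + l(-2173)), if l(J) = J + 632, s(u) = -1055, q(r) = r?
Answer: 5098068726 - 69474006*√1238 ≈ 2.6536e+9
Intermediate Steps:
l(J) = 632 + J
(-128194 - 3180092)*(√(547013 + s(q(16))) + l(-2173)) = (-128194 - 3180092)*(√(547013 - 1055) + (632 - 2173)) = -3308286*(√545958 - 1541) = -3308286*(21*√1238 - 1541) = -3308286*(-1541 + 21*√1238) = 5098068726 - 69474006*√1238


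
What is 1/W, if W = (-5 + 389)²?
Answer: 1/147456 ≈ 6.7817e-6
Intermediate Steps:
W = 147456 (W = 384² = 147456)
1/W = 1/147456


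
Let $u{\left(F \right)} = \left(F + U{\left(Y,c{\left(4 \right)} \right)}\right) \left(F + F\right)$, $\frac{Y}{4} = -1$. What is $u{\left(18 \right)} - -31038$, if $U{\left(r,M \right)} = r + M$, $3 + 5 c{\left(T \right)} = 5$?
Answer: $\frac{157782}{5} \approx 31556.0$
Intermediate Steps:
$Y = -4$ ($Y = 4 \left(-1\right) = -4$)
$c{\left(T \right)} = \frac{2}{5}$ ($c{\left(T \right)} = - \frac{3}{5} + \frac{1}{5} \cdot 5 = - \frac{3}{5} + 1 = \frac{2}{5}$)
$U{\left(r,M \right)} = M + r$
$u{\left(F \right)} = 2 F \left(- \frac{18}{5} + F\right)$ ($u{\left(F \right)} = \left(F + \left(\frac{2}{5} - 4\right)\right) \left(F + F\right) = \left(F - \frac{18}{5}\right) 2 F = \left(- \frac{18}{5} + F\right) 2 F = 2 F \left(- \frac{18}{5} + F\right)$)
$u{\left(18 \right)} - -31038 = \frac{2}{5} \cdot 18 \left(-18 + 5 \cdot 18\right) - -31038 = \frac{2}{5} \cdot 18 \left(-18 + 90\right) + 31038 = \frac{2}{5} \cdot 18 \cdot 72 + 31038 = \frac{2592}{5} + 31038 = \frac{157782}{5}$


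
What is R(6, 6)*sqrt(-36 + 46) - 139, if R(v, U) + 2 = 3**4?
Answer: -139 + 79*sqrt(10) ≈ 110.82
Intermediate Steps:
R(v, U) = 79 (R(v, U) = -2 + 3**4 = -2 + 81 = 79)
R(6, 6)*sqrt(-36 + 46) - 139 = 79*sqrt(-36 + 46) - 139 = 79*sqrt(10) - 139 = -139 + 79*sqrt(10)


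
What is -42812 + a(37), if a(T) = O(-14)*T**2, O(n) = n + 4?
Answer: -56502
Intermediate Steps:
O(n) = 4 + n
a(T) = -10*T**2 (a(T) = (4 - 14)*T**2 = -10*T**2)
-42812 + a(37) = -42812 - 10*37**2 = -42812 - 10*1369 = -42812 - 13690 = -56502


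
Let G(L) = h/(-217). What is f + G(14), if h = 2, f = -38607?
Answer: -8377721/217 ≈ -38607.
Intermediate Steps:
G(L) = -2/217 (G(L) = 2/(-217) = 2*(-1/217) = -2/217)
f + G(14) = -38607 - 2/217 = -8377721/217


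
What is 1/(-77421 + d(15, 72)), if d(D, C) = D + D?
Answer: -1/77391 ≈ -1.2921e-5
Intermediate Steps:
d(D, C) = 2*D
1/(-77421 + d(15, 72)) = 1/(-77421 + 2*15) = 1/(-77421 + 30) = 1/(-77391) = -1/77391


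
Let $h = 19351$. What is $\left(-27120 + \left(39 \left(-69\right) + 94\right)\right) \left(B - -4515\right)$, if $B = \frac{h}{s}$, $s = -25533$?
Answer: $- \frac{3425245133248}{25533} \approx -1.3415 \cdot 10^{8}$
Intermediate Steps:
$B = - \frac{19351}{25533}$ ($B = \frac{19351}{-25533} = 19351 \left(- \frac{1}{25533}\right) = - \frac{19351}{25533} \approx -0.75788$)
$\left(-27120 + \left(39 \left(-69\right) + 94\right)\right) \left(B - -4515\right) = \left(-27120 + \left(39 \left(-69\right) + 94\right)\right) \left(- \frac{19351}{25533} - -4515\right) = \left(-27120 + \left(-2691 + 94\right)\right) \left(- \frac{19351}{25533} + 4515\right) = \left(-27120 - 2597\right) \frac{115262144}{25533} = \left(-29717\right) \frac{115262144}{25533} = - \frac{3425245133248}{25533}$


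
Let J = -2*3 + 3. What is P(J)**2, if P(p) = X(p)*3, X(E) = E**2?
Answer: 729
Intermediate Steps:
J = -3 (J = -6 + 3 = -3)
P(p) = 3*p**2 (P(p) = p**2*3 = 3*p**2)
P(J)**2 = (3*(-3)**2)**2 = (3*9)**2 = 27**2 = 729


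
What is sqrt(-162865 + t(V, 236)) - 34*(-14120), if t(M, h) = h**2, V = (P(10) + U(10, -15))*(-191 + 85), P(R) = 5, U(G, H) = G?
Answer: 480080 + I*sqrt(107169) ≈ 4.8008e+5 + 327.37*I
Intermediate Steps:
V = -1590 (V = (5 + 10)*(-191 + 85) = 15*(-106) = -1590)
sqrt(-162865 + t(V, 236)) - 34*(-14120) = sqrt(-162865 + 236**2) - 34*(-14120) = sqrt(-162865 + 55696) + 480080 = sqrt(-107169) + 480080 = I*sqrt(107169) + 480080 = 480080 + I*sqrt(107169)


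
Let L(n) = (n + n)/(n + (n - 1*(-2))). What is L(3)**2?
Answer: 9/16 ≈ 0.56250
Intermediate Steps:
L(n) = 2*n/(2 + 2*n) (L(n) = (2*n)/(n + (n + 2)) = (2*n)/(n + (2 + n)) = (2*n)/(2 + 2*n) = 2*n/(2 + 2*n))
L(3)**2 = (3/(1 + 3))**2 = (3/4)**2 = 9/16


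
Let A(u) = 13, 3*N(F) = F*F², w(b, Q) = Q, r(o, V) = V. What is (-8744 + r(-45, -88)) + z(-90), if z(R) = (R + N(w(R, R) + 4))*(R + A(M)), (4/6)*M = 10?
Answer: 48970606/3 ≈ 1.6324e+7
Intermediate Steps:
N(F) = F³/3 (N(F) = (F*F²)/3 = F³/3)
M = 15 (M = (3/2)*10 = 15)
z(R) = (13 + R)*(R + (4 + R)³/3) (z(R) = (R + (R + 4)³/3)*(R + 13) = (R + (4 + R)³/3)*(13 + R) = (13 + R)*(R + (4 + R)³/3))
(-8744 + r(-45, -88)) + z(-90) = (-8744 - 88) + (832/3 + 69*(-90)² + (⅓)*(-90)⁴ + (25/3)*(-90)³ + (727/3)*(-90)) = -8832 + (832/3 + 69*8100 + (⅓)*65610000 + (25/3)*(-729000) - 21810) = -8832 + (832/3 + 558900 + 21870000 - 6075000 - 21810) = -8832 + 48997102/3 = 48970606/3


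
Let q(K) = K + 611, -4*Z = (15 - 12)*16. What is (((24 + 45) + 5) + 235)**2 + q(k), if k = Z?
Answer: 96080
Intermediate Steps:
Z = -12 (Z = -(15 - 12)*16/4 = -3*16/4 = -1/4*48 = -12)
k = -12
q(K) = 611 + K
(((24 + 45) + 5) + 235)**2 + q(k) = (((24 + 45) + 5) + 235)**2 + (611 - 12) = ((69 + 5) + 235)**2 + 599 = (74 + 235)**2 + 599 = 309**2 + 599 = 95481 + 599 = 96080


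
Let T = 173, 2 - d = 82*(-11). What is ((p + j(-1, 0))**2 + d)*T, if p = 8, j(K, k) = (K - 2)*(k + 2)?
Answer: 157084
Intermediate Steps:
d = 904 (d = 2 - 82*(-11) = 2 - 1*(-902) = 2 + 902 = 904)
j(K, k) = (-2 + K)*(2 + k)
((p + j(-1, 0))**2 + d)*T = ((8 + (-4 - 2*0 + 2*(-1) - 1*0))**2 + 904)*173 = ((8 + (-4 + 0 - 2 + 0))**2 + 904)*173 = ((8 - 6)**2 + 904)*173 = (2**2 + 904)*173 = (4 + 904)*173 = 908*173 = 157084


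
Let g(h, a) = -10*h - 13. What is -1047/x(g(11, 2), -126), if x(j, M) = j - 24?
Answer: 349/49 ≈ 7.1225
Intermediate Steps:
g(h, a) = -13 - 10*h
x(j, M) = -24 + j
-1047/x(g(11, 2), -126) = -1047/(-24 + (-13 - 10*11)) = -1047/(-24 + (-13 - 110)) = -1047/(-24 - 123) = -1047/(-147) = -1047*(-1/147) = 349/49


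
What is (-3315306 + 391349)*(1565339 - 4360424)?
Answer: 8172708351345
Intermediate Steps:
(-3315306 + 391349)*(1565339 - 4360424) = -2923957*(-2795085) = 8172708351345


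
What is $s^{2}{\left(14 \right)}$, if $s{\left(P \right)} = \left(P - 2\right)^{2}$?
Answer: $20736$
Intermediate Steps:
$s{\left(P \right)} = \left(-2 + P\right)^{2}$
$s^{2}{\left(14 \right)} = \left(\left(-2 + 14\right)^{2}\right)^{2} = \left(12^{2}\right)^{2} = 144^{2} = 20736$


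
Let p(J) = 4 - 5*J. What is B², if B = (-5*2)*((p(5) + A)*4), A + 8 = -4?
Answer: 1742400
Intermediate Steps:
A = -12 (A = -8 - 4 = -12)
B = 1320 (B = (-5*2)*(((4 - 5*5) - 12)*4) = -10*((4 - 25) - 12)*4 = -10*(-21 - 12)*4 = -(-330)*4 = -10*(-132) = 1320)
B² = 1320² = 1742400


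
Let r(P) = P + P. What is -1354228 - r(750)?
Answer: -1355728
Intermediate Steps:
r(P) = 2*P
-1354228 - r(750) = -1354228 - 2*750 = -1354228 - 1*1500 = -1354228 - 1500 = -1355728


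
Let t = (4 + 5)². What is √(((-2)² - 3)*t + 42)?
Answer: √123 ≈ 11.091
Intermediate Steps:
t = 81 (t = 9² = 81)
√(((-2)² - 3)*t + 42) = √(((-2)² - 3)*81 + 42) = √((4 - 3)*81 + 42) = √(1*81 + 42) = √(81 + 42) = √123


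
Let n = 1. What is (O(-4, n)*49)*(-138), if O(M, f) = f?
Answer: -6762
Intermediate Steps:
(O(-4, n)*49)*(-138) = (1*49)*(-138) = 49*(-138) = -6762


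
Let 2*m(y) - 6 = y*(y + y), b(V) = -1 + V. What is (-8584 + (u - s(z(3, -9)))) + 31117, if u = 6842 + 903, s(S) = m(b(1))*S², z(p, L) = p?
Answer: 30251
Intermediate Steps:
m(y) = 3 + y² (m(y) = 3 + (y*(y + y))/2 = 3 + (y*(2*y))/2 = 3 + (2*y²)/2 = 3 + y²)
s(S) = 3*S² (s(S) = (3 + (-1 + 1)²)*S² = (3 + 0²)*S² = (3 + 0)*S² = 3*S²)
u = 7745
(-8584 + (u - s(z(3, -9)))) + 31117 = (-8584 + (7745 - 3*3²)) + 31117 = (-8584 + (7745 - 3*9)) + 31117 = (-8584 + (7745 - 1*27)) + 31117 = (-8584 + (7745 - 27)) + 31117 = (-8584 + 7718) + 31117 = -866 + 31117 = 30251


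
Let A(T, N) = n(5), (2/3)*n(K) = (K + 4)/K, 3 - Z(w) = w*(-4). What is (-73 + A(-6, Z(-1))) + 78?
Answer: 77/10 ≈ 7.7000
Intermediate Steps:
Z(w) = 3 + 4*w (Z(w) = 3 - w*(-4) = 3 - (-4)*w = 3 + 4*w)
n(K) = 3*(4 + K)/(2*K) (n(K) = 3*((K + 4)/K)/2 = 3*((4 + K)/K)/2 = 3*(4 + K)/(2*K))
A(T, N) = 27/10 (A(T, N) = 3/2 + 6/5 = 27/10)
(-73 + A(-6, Z(-1))) + 78 = (-73 + 27/10) + 78 = -703/10 + 78 = 77/10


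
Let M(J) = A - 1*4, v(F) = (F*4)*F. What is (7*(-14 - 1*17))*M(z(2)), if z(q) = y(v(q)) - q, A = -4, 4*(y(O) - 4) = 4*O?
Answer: 1736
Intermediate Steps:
v(F) = 4*F² (v(F) = (4*F)*F = 4*F²)
y(O) = 4 + O (y(O) = 4 + (4*O)/4 = 4 + O)
z(q) = 4 - q + 4*q² (z(q) = (4 + 4*q²) - q = 4 - q + 4*q²)
M(J) = -8 (M(J) = -4 - 1*4 = -4 - 4 = -8)
(7*(-14 - 1*17))*M(z(2)) = (7*(-14 - 1*17))*(-8) = (7*(-14 - 17))*(-8) = (7*(-31))*(-8) = -217*(-8) = 1736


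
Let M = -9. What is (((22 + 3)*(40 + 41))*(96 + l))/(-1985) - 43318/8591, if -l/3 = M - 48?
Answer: -7819711/28187 ≈ -277.42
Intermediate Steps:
l = 171 (l = -3*(-9 - 48) = -3*(-57) = 171)
(((22 + 3)*(40 + 41))*(96 + l))/(-1985) - 43318/8591 = (((22 + 3)*(40 + 41))*(96 + 171))/(-1985) - 43318/8591 = ((25*81)*267)*(-1/1985) - 43318*1/8591 = (2025*267)*(-1/1985) - 358/71 = 540675*(-1/1985) - 358/71 = -108135/397 - 358/71 = -7819711/28187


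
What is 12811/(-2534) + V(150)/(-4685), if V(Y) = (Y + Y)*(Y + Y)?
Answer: -57615907/2374358 ≈ -24.266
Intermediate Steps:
V(Y) = 4*Y² (V(Y) = (2*Y)*(2*Y) = 4*Y²)
12811/(-2534) + V(150)/(-4685) = 12811/(-2534) + (4*150²)/(-4685) = 12811*(-1/2534) + (4*22500)*(-1/4685) = -12811/2534 + 90000*(-1/4685) = -12811/2534 - 18000/937 = -57615907/2374358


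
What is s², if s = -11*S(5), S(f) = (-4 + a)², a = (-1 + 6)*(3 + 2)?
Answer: 23532201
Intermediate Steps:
a = 25 (a = 5*5 = 25)
S(f) = 441 (S(f) = (-4 + 25)² = 21² = 441)
s = -4851 (s = -11*441 = -4851)
s² = (-4851)² = 23532201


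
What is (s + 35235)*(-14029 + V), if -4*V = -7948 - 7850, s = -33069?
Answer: -21832197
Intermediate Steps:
V = 7899/2 (V = -(-7948 - 7850)/4 = -1/4*(-15798) = 7899/2 ≈ 3949.5)
(s + 35235)*(-14029 + V) = (-33069 + 35235)*(-14029 + 7899/2) = 2166*(-20159/2) = -21832197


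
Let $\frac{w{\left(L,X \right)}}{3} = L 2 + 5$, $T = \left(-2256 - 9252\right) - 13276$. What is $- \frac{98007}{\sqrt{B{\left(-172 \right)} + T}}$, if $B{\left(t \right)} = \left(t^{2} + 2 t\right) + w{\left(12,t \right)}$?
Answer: $- \frac{14001 \sqrt{4543}}{649} \approx -1454.1$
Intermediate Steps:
$T = -24784$ ($T = -11508 - 13276 = -24784$)
$w{\left(L,X \right)} = 15 + 6 L$ ($w{\left(L,X \right)} = 3 \left(L 2 + 5\right) = 3 \left(2 L + 5\right) = 3 \left(5 + 2 L\right) = 15 + 6 L$)
$B{\left(t \right)} = 87 + t^{2} + 2 t$ ($B{\left(t \right)} = \left(t^{2} + 2 t\right) + \left(15 + 6 \cdot 12\right) = \left(t^{2} + 2 t\right) + \left(15 + 72\right) = \left(t^{2} + 2 t\right) + 87 = 87 + t^{2} + 2 t$)
$- \frac{98007}{\sqrt{B{\left(-172 \right)} + T}} = - \frac{98007}{\sqrt{\left(87 + \left(-172\right)^{2} + 2 \left(-172\right)\right) - 24784}} = - \frac{98007}{\sqrt{\left(87 + 29584 - 344\right) - 24784}} = - \frac{98007}{\sqrt{29327 - 24784}} = - \frac{98007}{\sqrt{4543}} = - 98007 \frac{\sqrt{4543}}{4543} = - \frac{14001 \sqrt{4543}}{649}$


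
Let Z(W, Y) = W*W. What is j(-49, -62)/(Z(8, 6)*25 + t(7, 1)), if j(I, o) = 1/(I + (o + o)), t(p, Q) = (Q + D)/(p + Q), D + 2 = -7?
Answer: -1/276627 ≈ -3.6150e-6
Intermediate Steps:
D = -9 (D = -2 - 7 = -9)
Z(W, Y) = W²
t(p, Q) = (-9 + Q)/(Q + p) (t(p, Q) = (Q - 9)/(p + Q) = (-9 + Q)/(Q + p))
j(I, o) = 1/(I + 2*o)
j(-49, -62)/(Z(8, 6)*25 + t(7, 1)) = 1/((-49 + 2*(-62))*(8²*25 + (-9 + 1)/(1 + 7))) = 1/((-49 - 124)*(64*25 - 8/8)) = 1/((-173)*(1600 + (⅛)*(-8))) = -1/(173*(1600 - 1)) = -1/173/1599 = -1/173*1/1599 = -1/276627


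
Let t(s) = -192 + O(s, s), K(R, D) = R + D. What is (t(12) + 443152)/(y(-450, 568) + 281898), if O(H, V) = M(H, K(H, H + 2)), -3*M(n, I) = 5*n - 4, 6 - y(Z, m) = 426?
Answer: 664412/422217 ≈ 1.5736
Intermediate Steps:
y(Z, m) = -420 (y(Z, m) = 6 - 1*426 = 6 - 426 = -420)
K(R, D) = D + R
M(n, I) = 4/3 - 5*n/3 (M(n, I) = -(5*n - 4)/3 = -(-4 + 5*n)/3 = 4/3 - 5*n/3)
O(H, V) = 4/3 - 5*H/3
t(s) = -572/3 - 5*s/3 (t(s) = -192 + (4/3 - 5*s/3) = -572/3 - 5*s/3)
(t(12) + 443152)/(y(-450, 568) + 281898) = ((-572/3 - 5/3*12) + 443152)/(-420 + 281898) = ((-572/3 - 20) + 443152)/281478 = (-632/3 + 443152)*(1/281478) = (1328824/3)*(1/281478) = 664412/422217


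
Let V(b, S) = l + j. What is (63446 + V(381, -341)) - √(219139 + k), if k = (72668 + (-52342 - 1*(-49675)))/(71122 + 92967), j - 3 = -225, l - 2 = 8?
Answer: 63234 - 2*√1475093217970527/164089 ≈ 62766.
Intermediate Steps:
l = 10 (l = 2 + 8 = 10)
j = -222 (j = 3 - 225 = -222)
V(b, S) = -212 (V(b, S) = 10 - 222 = -212)
k = 70001/164089 (k = (72668 + (-52342 + 49675))/164089 = (72668 - 2667)*(1/164089) = 70001*(1/164089) = 70001/164089 ≈ 0.42660)
(63446 + V(381, -341)) - √(219139 + k) = (63446 - 212) - √(219139 + 70001/164089) = 63234 - √(35958369372/164089) = 63234 - 2*√1475093217970527/164089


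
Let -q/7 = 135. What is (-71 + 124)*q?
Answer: -50085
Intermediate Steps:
q = -945 (q = -7*135 = -945)
(-71 + 124)*q = (-71 + 124)*(-945) = 53*(-945) = -50085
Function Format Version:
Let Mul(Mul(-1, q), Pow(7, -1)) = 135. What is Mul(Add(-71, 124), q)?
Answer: -50085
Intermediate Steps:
q = -945 (q = Mul(-7, 135) = -945)
Mul(Add(-71, 124), q) = Mul(Add(-71, 124), -945) = Mul(53, -945) = -50085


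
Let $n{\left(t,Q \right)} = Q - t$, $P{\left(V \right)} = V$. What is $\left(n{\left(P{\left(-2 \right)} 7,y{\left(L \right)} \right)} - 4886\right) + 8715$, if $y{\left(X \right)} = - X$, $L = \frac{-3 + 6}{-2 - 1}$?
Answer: $3844$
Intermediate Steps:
$L = -1$ ($L = \frac{3}{-3} = 3 \left(- \frac{1}{3}\right) = -1$)
$\left(n{\left(P{\left(-2 \right)} 7,y{\left(L \right)} \right)} - 4886\right) + 8715 = \left(\left(\left(-1\right) \left(-1\right) - \left(-2\right) 7\right) - 4886\right) + 8715 = \left(\left(1 - -14\right) - 4886\right) + 8715 = \left(\left(1 + 14\right) - 4886\right) + 8715 = \left(15 - 4886\right) + 8715 = -4871 + 8715 = 3844$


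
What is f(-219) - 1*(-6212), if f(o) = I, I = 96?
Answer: 6308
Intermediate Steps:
f(o) = 96
f(-219) - 1*(-6212) = 96 - 1*(-6212) = 96 + 6212 = 6308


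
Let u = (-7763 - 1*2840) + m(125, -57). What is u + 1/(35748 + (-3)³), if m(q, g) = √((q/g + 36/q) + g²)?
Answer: -378749762/35721 + 8*√103025505/1425 ≈ -10546.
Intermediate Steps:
m(q, g) = √(g² + 36/q + q/g) (m(q, g) = √((36/q + q/g) + g²) = √(g² + 36/q + q/g))
u = -10603 + 8*√103025505/1425 (u = (-7763 - 1*2840) + √((-57)² + 36/125 + 125/(-57)) = (-7763 - 2840) + √(3249 + 36*(1/125) + 125*(-1/57)) = -10603 + √(3249 + 36/125 - 125/57) = -10603 + √(23135552/7125) = -10603 + 8*√103025505/1425 ≈ -10546.)
u + 1/(35748 + (-3)³) = (-10603 + 8*√103025505/1425) + 1/(35748 + (-3)³) = (-10603 + 8*√103025505/1425) + 1/(35748 - 27) = (-10603 + 8*√103025505/1425) + 1/35721 = -378749762/35721 + 8*√103025505/1425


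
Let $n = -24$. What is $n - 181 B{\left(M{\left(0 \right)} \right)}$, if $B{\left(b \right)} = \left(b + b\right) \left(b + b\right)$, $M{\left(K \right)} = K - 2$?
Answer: $-2920$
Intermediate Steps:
$M{\left(K \right)} = -2 + K$ ($M{\left(K \right)} = K - 2 = -2 + K$)
$B{\left(b \right)} = 4 b^{2}$ ($B{\left(b \right)} = 2 b 2 b = 4 b^{2}$)
$n - 181 B{\left(M{\left(0 \right)} \right)} = -24 - 181 \cdot 4 \left(-2 + 0\right)^{2} = -24 - 181 \cdot 4 \left(-2\right)^{2} = -24 - 181 \cdot 4 \cdot 4 = -24 - 2896 = -2920$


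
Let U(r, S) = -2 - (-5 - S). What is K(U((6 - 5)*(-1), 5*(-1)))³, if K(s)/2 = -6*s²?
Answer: -110592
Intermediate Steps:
U(r, S) = 3 + S (U(r, S) = -2 + (5 + S) = 3 + S)
K(s) = -12*s² (K(s) = 2*(-6*s²) = -12*s²)
K(U((6 - 5)*(-1), 5*(-1)))³ = (-12*(3 + 5*(-1))²)³ = (-12*(3 - 5)²)³ = (-12*(-2)²)³ = (-12*4)³ = (-48)³ = -110592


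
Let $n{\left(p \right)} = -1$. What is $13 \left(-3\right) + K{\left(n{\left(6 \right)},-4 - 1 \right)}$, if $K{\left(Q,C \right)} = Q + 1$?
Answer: $-39$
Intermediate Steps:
$K{\left(Q,C \right)} = 1 + Q$
$13 \left(-3\right) + K{\left(n{\left(6 \right)},-4 - 1 \right)} = 13 \left(-3\right) + \left(1 - 1\right) = -39 + 0 = -39$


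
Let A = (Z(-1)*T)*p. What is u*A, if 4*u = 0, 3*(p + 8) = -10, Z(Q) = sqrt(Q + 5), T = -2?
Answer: 0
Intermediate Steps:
Z(Q) = sqrt(5 + Q)
p = -34/3 (p = -8 + (1/3)*(-10) = -8 - 10/3 = -34/3 ≈ -11.333)
u = 0 (u = (1/4)*0 = 0)
A = 136/3 (A = (sqrt(5 - 1)*(-2))*(-34/3) = (sqrt(4)*(-2))*(-34/3) = (2*(-2))*(-34/3) = -4*(-34/3) = 136/3 ≈ 45.333)
u*A = 0*(136/3) = 0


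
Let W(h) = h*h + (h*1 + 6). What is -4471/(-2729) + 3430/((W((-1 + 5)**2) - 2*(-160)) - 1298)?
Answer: -89011/27290 ≈ -3.2617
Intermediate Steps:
W(h) = 6 + h + h**2 (W(h) = h**2 + (h + 6) = h**2 + (6 + h) = 6 + h + h**2)
-4471/(-2729) + 3430/((W((-1 + 5)**2) - 2*(-160)) - 1298) = -4471/(-2729) + 3430/(((6 + (-1 + 5)**2 + ((-1 + 5)**2)**2) - 2*(-160)) - 1298) = -4471*(-1/2729) + 3430/(((6 + 4**2 + (4**2)**2) + 320) - 1298) = 4471/2729 + 3430/(((6 + 16 + 16**2) + 320) - 1298) = 4471/2729 + 3430/(((6 + 16 + 256) + 320) - 1298) = 4471/2729 + 3430/((278 + 320) - 1298) = 4471/2729 + 3430/(598 - 1298) = 4471/2729 + 3430/(-700) = 4471/2729 + 3430*(-1/700) = 4471/2729 - 49/10 = -89011/27290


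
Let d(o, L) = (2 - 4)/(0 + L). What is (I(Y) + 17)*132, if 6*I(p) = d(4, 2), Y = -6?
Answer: 2222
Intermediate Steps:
d(o, L) = -2/L
I(p) = -1/6 (I(p) = (-2/2)/6 = (-2*1/2)/6 = (1/6)*(-1) = -1/6)
(I(Y) + 17)*132 = (-1/6 + 17)*132 = (101/6)*132 = 2222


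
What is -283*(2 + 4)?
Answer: -1698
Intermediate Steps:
-283*(2 + 4) = -1698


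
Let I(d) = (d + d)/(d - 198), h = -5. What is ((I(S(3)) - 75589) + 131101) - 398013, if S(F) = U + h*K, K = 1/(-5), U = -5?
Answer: -34592597/101 ≈ -3.4250e+5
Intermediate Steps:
K = -⅕ ≈ -0.20000
S(F) = -4 (S(F) = -5 - 5*(-⅕) = -5 + 1 = -4)
I(d) = 2*d/(-198 + d) (I(d) = (2*d)/(-198 + d) = 2*d/(-198 + d))
((I(S(3)) - 75589) + 131101) - 398013 = ((2*(-4)/(-198 - 4) - 75589) + 131101) - 398013 = ((2*(-4)/(-202) - 75589) + 131101) - 398013 = ((2*(-4)*(-1/202) - 75589) + 131101) - 398013 = ((4/101 - 75589) + 131101) - 398013 = (-7634485/101 + 131101) - 398013 = 5606716/101 - 398013 = -34592597/101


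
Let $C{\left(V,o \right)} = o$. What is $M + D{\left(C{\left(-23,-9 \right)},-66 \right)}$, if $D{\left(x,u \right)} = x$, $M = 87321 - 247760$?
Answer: $-160448$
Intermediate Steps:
$M = -160439$ ($M = 87321 - 247760 = -160439$)
$M + D{\left(C{\left(-23,-9 \right)},-66 \right)} = -160439 - 9 = -160448$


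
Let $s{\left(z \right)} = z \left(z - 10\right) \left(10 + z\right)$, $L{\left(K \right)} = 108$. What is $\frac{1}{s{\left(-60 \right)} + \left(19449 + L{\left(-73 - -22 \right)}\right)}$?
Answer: $- \frac{1}{190443} \approx -5.2509 \cdot 10^{-6}$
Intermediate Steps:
$s{\left(z \right)} = z \left(-10 + z\right) \left(10 + z\right)$
$\frac{1}{s{\left(-60 \right)} + \left(19449 + L{\left(-73 - -22 \right)}\right)} = \frac{1}{- 60 \left(-100 + \left(-60\right)^{2}\right) + \left(19449 + 108\right)} = \frac{1}{- 60 \left(-100 + 3600\right) + 19557} = \frac{1}{\left(-60\right) 3500 + 19557} = \frac{1}{-210000 + 19557} = \frac{1}{-190443} = - \frac{1}{190443}$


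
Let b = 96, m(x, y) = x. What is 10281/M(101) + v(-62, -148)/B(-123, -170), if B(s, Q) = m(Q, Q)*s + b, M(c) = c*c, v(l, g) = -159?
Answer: 71446909/71427402 ≈ 1.0003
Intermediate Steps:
M(c) = c**2
B(s, Q) = 96 + Q*s (B(s, Q) = Q*s + 96 = 96 + Q*s)
10281/M(101) + v(-62, -148)/B(-123, -170) = 10281/(101**2) - 159/(96 - 170*(-123)) = 10281/10201 - 159/(96 + 20910) = 10281*(1/10201) - 159/21006 = 10281/10201 - 159*1/21006 = 10281/10201 - 53/7002 = 71446909/71427402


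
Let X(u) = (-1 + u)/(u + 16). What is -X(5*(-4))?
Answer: -21/4 ≈ -5.2500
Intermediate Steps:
X(u) = (-1 + u)/(16 + u)
-X(5*(-4)) = -(-1 + 5*(-4))/(16 + 5*(-4)) = -(-1 - 20)/(16 - 20) = -(-21)/(-4) = -(-1)*(-21)/4 = -1*21/4 = -21/4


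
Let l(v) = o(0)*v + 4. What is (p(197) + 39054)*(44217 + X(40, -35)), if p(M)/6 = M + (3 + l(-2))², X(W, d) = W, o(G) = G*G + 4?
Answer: 1780990194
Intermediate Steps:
o(G) = 4 + G² (o(G) = G² + 4 = 4 + G²)
l(v) = 4 + 4*v (l(v) = (4 + 0²)*v + 4 = (4 + 0)*v + 4 = 4*v + 4 = 4 + 4*v)
p(M) = 6 + 6*M (p(M) = 6*(M + (3 + (4 + 4*(-2)))²) = 6*(M + (3 + (4 - 8))²) = 6*(M + (3 - 4)²) = 6*(M + (-1)²) = 6*(M + 1) = 6*(1 + M) = 6 + 6*M)
(p(197) + 39054)*(44217 + X(40, -35)) = ((6 + 6*197) + 39054)*(44217 + 40) = ((6 + 1182) + 39054)*44257 = (1188 + 39054)*44257 = 40242*44257 = 1780990194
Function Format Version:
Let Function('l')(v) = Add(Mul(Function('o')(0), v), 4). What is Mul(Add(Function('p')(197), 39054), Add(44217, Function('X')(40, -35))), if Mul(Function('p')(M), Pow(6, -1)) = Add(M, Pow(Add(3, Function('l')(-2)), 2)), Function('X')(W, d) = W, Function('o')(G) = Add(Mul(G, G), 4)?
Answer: 1780990194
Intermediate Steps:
Function('o')(G) = Add(4, Pow(G, 2)) (Function('o')(G) = Add(Pow(G, 2), 4) = Add(4, Pow(G, 2)))
Function('l')(v) = Add(4, Mul(4, v)) (Function('l')(v) = Add(Mul(Add(4, Pow(0, 2)), v), 4) = Add(Mul(Add(4, 0), v), 4) = Add(Mul(4, v), 4) = Add(4, Mul(4, v)))
Function('p')(M) = Add(6, Mul(6, M)) (Function('p')(M) = Mul(6, Add(M, Pow(Add(3, Add(4, Mul(4, -2))), 2))) = Mul(6, Add(M, Pow(Add(3, Add(4, -8)), 2))) = Mul(6, Add(M, Pow(Add(3, -4), 2))) = Mul(6, Add(M, Pow(-1, 2))) = Mul(6, Add(M, 1)) = Mul(6, Add(1, M)) = Add(6, Mul(6, M)))
Mul(Add(Function('p')(197), 39054), Add(44217, Function('X')(40, -35))) = Mul(Add(Add(6, Mul(6, 197)), 39054), Add(44217, 40)) = Mul(Add(Add(6, 1182), 39054), 44257) = Mul(Add(1188, 39054), 44257) = Mul(40242, 44257) = 1780990194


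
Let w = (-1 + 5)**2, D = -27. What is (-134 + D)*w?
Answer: -2576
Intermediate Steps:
w = 16 (w = 4**2 = 16)
(-134 + D)*w = (-134 - 27)*16 = -161*16 = -2576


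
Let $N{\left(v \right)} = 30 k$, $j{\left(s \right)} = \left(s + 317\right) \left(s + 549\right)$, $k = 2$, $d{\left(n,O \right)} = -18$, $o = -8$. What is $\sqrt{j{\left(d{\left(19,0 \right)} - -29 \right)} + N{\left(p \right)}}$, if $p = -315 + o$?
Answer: $2 \sqrt{45935} \approx 428.65$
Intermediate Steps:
$j{\left(s \right)} = \left(317 + s\right) \left(549 + s\right)$
$p = -323$ ($p = -315 - 8 = -323$)
$N{\left(v \right)} = 60$ ($N{\left(v \right)} = 30 \cdot 2 = 60$)
$\sqrt{j{\left(d{\left(19,0 \right)} - -29 \right)} + N{\left(p \right)}} = \sqrt{\left(174033 + \left(-18 - -29\right)^{2} + 866 \left(-18 - -29\right)\right) + 60} = \sqrt{\left(174033 + \left(-18 + 29\right)^{2} + 866 \left(-18 + 29\right)\right) + 60} = \sqrt{\left(174033 + 11^{2} + 866 \cdot 11\right) + 60} = \sqrt{\left(174033 + 121 + 9526\right) + 60} = \sqrt{183680 + 60} = \sqrt{183740} = 2 \sqrt{45935}$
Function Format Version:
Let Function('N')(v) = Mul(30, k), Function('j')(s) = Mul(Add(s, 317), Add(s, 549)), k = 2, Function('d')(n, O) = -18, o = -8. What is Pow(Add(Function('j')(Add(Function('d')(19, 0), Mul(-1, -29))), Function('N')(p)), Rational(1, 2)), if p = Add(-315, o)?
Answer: Mul(2, Pow(45935, Rational(1, 2))) ≈ 428.65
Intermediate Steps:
Function('j')(s) = Mul(Add(317, s), Add(549, s))
p = -323 (p = Add(-315, -8) = -323)
Function('N')(v) = 60 (Function('N')(v) = Mul(30, 2) = 60)
Pow(Add(Function('j')(Add(Function('d')(19, 0), Mul(-1, -29))), Function('N')(p)), Rational(1, 2)) = Pow(Add(Add(174033, Pow(Add(-18, Mul(-1, -29)), 2), Mul(866, Add(-18, Mul(-1, -29)))), 60), Rational(1, 2)) = Pow(Add(Add(174033, Pow(Add(-18, 29), 2), Mul(866, Add(-18, 29))), 60), Rational(1, 2)) = Pow(Add(Add(174033, Pow(11, 2), Mul(866, 11)), 60), Rational(1, 2)) = Pow(Add(Add(174033, 121, 9526), 60), Rational(1, 2)) = Pow(Add(183680, 60), Rational(1, 2)) = Pow(183740, Rational(1, 2)) = Mul(2, Pow(45935, Rational(1, 2)))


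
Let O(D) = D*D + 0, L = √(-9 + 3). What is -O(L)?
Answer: 6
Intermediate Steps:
L = I*√6 (L = √(-6) = I*√6 ≈ 2.4495*I)
O(D) = D² (O(D) = D² + 0 = D²)
-O(L) = -(I*√6)² = -1*(-6) = 6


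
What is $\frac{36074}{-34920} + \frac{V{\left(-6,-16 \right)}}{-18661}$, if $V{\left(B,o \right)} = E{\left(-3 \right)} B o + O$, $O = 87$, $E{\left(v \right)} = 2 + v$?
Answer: $- \frac{336431317}{325821060} \approx -1.0326$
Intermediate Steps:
$V{\left(B,o \right)} = 87 - B o$ ($V{\left(B,o \right)} = \left(2 - 3\right) B o + 87 = - B o + 87 = 87 - B o$)
$\frac{36074}{-34920} + \frac{V{\left(-6,-16 \right)}}{-18661} = \frac{36074}{-34920} + \frac{87 - \left(-6\right) \left(-16\right)}{-18661} = 36074 \left(- \frac{1}{34920}\right) + \left(87 - 96\right) \left(- \frac{1}{18661}\right) = - \frac{18037}{17460} - - \frac{9}{18661} = - \frac{18037}{17460} + \frac{9}{18661} = - \frac{336431317}{325821060}$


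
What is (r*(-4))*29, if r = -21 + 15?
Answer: 696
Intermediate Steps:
r = -6
(r*(-4))*29 = -6*(-4)*29 = 24*29 = 696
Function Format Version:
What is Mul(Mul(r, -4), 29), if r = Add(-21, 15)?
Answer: 696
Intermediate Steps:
r = -6
Mul(Mul(r, -4), 29) = Mul(Mul(-6, -4), 29) = Mul(24, 29) = 696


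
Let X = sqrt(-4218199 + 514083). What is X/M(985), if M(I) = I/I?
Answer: 2*I*sqrt(926029) ≈ 1924.6*I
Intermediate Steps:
X = 2*I*sqrt(926029) (X = sqrt(-3704116) = 2*I*sqrt(926029) ≈ 1924.6*I)
M(I) = 1
X/M(985) = (2*I*sqrt(926029))/1 = (2*I*sqrt(926029))*1 = 2*I*sqrt(926029)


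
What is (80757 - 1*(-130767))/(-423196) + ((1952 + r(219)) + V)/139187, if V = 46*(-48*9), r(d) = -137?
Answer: -9270760290/14725845413 ≈ -0.62956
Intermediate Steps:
V = -19872 (V = 46*(-432) = -19872)
(80757 - 1*(-130767))/(-423196) + ((1952 + r(219)) + V)/139187 = (80757 - 1*(-130767))/(-423196) + ((1952 - 137) - 19872)/139187 = (80757 + 130767)*(-1/423196) + (1815 - 19872)*(1/139187) = 211524*(-1/423196) - 18057*1/139187 = -52881/105799 - 18057/139187 = -9270760290/14725845413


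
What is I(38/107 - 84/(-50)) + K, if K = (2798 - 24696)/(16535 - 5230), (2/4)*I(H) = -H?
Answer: -36333198/6048175 ≈ -6.0073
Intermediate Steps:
I(H) = -2*H (I(H) = 2*(-H) = -2*H)
K = -21898/11305 ≈ -1.9370
I(38/107 - 84/(-50)) + K = -2*(38/107 - 84/(-50)) - 21898/11305 = -2*(38*(1/107) - 84*(-1/50)) - 21898/11305 = -2*(38/107 + 42/25) - 21898/11305 = -2*5444/2675 - 21898/11305 = -10888/2675 - 21898/11305 = -36333198/6048175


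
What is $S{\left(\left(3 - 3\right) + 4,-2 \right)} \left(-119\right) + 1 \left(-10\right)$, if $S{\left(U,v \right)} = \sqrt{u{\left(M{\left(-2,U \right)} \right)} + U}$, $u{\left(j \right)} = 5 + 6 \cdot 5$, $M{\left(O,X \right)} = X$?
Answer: $-10 - 119 \sqrt{39} \approx -753.15$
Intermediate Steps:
$u{\left(j \right)} = 35$ ($u{\left(j \right)} = 5 + 30 = 35$)
$S{\left(U,v \right)} = \sqrt{35 + U}$
$S{\left(\left(3 - 3\right) + 4,-2 \right)} \left(-119\right) + 1 \left(-10\right) = \sqrt{35 + \left(\left(3 - 3\right) + 4\right)} \left(-119\right) + 1 \left(-10\right) = \sqrt{35 + \left(0 + 4\right)} \left(-119\right) - 10 = \sqrt{35 + 4} \left(-119\right) - 10 = \sqrt{39} \left(-119\right) - 10 = - 119 \sqrt{39} - 10 = -10 - 119 \sqrt{39}$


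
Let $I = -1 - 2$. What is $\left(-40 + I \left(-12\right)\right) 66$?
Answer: $-264$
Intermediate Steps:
$I = -3$
$\left(-40 + I \left(-12\right)\right) 66 = \left(-40 - -36\right) 66 = \left(-40 + 36\right) 66 = \left(-4\right) 66 = -264$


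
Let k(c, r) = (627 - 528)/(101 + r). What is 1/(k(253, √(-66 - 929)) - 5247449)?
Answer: (-√995 + 101*I)/(-529992250*I + 5247449*√995) ≈ -1.9057e-7 + 1.0131e-14*I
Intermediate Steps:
k(c, r) = 99/(101 + r)
1/(k(253, √(-66 - 929)) - 5247449) = 1/(99/(101 + √(-66 - 929)) - 5247449) = 1/(99/(101 + √(-995)) - 5247449) = 1/(99/(101 + I*√995) - 5247449) = 1/(-5247449 + 99/(101 + I*√995))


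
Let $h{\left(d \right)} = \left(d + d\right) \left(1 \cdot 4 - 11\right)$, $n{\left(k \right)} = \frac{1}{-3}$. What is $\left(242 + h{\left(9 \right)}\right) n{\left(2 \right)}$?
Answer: $- \frac{116}{3} \approx -38.667$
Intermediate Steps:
$n{\left(k \right)} = - \frac{1}{3}$
$h{\left(d \right)} = - 14 d$ ($h{\left(d \right)} = 2 d \left(4 - 11\right) = 2 d \left(-7\right) = - 14 d$)
$\left(242 + h{\left(9 \right)}\right) n{\left(2 \right)} = \left(242 - 126\right) \left(- \frac{1}{3}\right) = 116 \left(- \frac{1}{3}\right) = - \frac{116}{3}$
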